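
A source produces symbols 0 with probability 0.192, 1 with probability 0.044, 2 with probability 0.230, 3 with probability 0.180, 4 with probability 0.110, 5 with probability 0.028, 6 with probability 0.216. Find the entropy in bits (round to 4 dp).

2.5606 bits

H = −Σ pᵢ log₂ pᵢ.
−0.192·log₂(0.192) = 0.4571
−0.044·log₂(0.044) = 0.1983
−0.230·log₂(0.230) = 0.4877
−0.180·log₂(0.180) = 0.4453
−0.110·log₂(0.110) = 0.3503
−0.028·log₂(0.028) = 0.1444
−0.216·log₂(0.216) = 0.4776
Sum ≈ 2.5606 → 2.5606 bits.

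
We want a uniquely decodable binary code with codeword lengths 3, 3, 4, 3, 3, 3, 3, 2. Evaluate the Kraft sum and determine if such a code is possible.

1.0625; no

With common denominator 2^4 = 16: Σ 2^(−ℓᵢ) = 2/16 + 2/16 + 1/16 + 2/16 + 2/16 + 2/16 + 2/16 + 4/16 = 17/16 = 1.0625.
Kraft's inequality requires Σ ≤ 1; here Σ = 1.0625 > 1, so no such prefix code exists.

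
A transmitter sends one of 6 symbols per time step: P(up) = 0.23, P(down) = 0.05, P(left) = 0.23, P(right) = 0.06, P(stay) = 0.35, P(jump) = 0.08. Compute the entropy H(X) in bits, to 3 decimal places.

2.257 bits

H = −Σ pᵢ log₂ pᵢ.
−0.23·log₂(0.23) = 0.4877
−0.05·log₂(0.05) = 0.2161
−0.23·log₂(0.23) = 0.4877
−0.06·log₂(0.06) = 0.2435
−0.35·log₂(0.35) = 0.5301
−0.08·log₂(0.08) = 0.2915
Sum ≈ 2.2566 → 2.257 bits.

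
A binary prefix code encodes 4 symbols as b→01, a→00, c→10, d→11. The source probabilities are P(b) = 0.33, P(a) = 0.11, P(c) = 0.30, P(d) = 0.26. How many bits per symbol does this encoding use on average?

2 bits/symbol

L̄ = Σ pᵢ·ℓᵢ = 0.33·2 + 0.11·2 + 0.30·2 + 0.26·2 = 2 bits/symbol.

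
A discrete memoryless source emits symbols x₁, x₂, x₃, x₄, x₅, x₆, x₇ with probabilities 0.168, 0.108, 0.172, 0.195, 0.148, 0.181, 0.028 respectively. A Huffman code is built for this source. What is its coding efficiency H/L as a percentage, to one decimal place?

96.9%

Entropy H = −Σ p log₂ p ≈ 2.6745 bits.
Huffman merges: 7/250+27/250→17/125; 17/125+37/250→71/250; 21/125+43/250→17/50; 181/1000+39/200→47/125; 71/250+17/50→78/125; 47/125+78/125→1. L = 69/25 ≈ 2.7600.
Efficiency = H/L = 2.6745/2.7600 = 96.9%.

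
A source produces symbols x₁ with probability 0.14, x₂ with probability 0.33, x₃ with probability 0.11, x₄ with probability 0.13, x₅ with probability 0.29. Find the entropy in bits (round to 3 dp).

H = −Σ pᵢ log₂ pᵢ.
−0.14·log₂(0.14) = 0.3971
−0.33·log₂(0.33) = 0.5278
−0.11·log₂(0.11) = 0.3503
−0.13·log₂(0.13) = 0.3826
−0.29·log₂(0.29) = 0.5179
Sum ≈ 2.1758 → 2.176 bits.

2.176 bits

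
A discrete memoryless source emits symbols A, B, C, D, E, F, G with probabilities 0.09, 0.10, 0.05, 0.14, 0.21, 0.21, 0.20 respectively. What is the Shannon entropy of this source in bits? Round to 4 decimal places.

H = −Σ pᵢ log₂ pᵢ.
−0.09·log₂(0.09) = 0.3127
−0.10·log₂(0.10) = 0.3322
−0.05·log₂(0.05) = 0.2161
−0.14·log₂(0.14) = 0.3971
−0.21·log₂(0.21) = 0.4728
−0.21·log₂(0.21) = 0.4728
−0.20·log₂(0.20) = 0.4644
Sum ≈ 2.6681 → 2.6681 bits.

2.6681 bits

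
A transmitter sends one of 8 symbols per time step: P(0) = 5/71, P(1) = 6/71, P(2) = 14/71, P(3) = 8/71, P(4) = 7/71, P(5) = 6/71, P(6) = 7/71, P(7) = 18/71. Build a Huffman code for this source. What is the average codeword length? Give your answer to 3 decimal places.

Repeatedly combine the two least-probable nodes; the expected code length is the sum of the merged weights.
merge 5/71 + 6/71 → 11/71
merge 6/71 + 7/71 → 13/71
merge 7/71 + 8/71 → 15/71
merge 11/71 + 13/71 → 24/71
merge 14/71 + 15/71 → 29/71
merge 18/71 + 24/71 → 42/71
merge 29/71 + 42/71 → 1
L = 11/71 + 13/71 + 15/71 + 24/71 + 29/71 + 42/71 + 1 = 205/71 ≈ 2.887 bits/symbol.

2.887 bits/symbol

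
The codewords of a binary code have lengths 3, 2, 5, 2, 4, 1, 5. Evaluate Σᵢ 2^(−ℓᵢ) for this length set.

1.25

With common denominator 2^5 = 32: Σ 2^(−ℓᵢ) = 4/32 + 8/32 + 1/32 + 8/32 + 2/32 + 16/32 + 1/32 = 40/32 = 1.25.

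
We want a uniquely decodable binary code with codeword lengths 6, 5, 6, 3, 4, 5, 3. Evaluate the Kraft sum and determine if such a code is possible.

With common denominator 2^6 = 64: Σ 2^(−ℓᵢ) = 1/64 + 2/64 + 1/64 + 8/64 + 4/64 + 2/64 + 8/64 = 26/64 = 0.40625.
Kraft's inequality requires Σ ≤ 1; here Σ = 0.40625 ≤ 1, so such a prefix code exists.

0.40625; yes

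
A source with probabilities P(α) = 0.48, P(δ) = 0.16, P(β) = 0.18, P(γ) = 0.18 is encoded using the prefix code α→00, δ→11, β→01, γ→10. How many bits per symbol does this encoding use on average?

L̄ = Σ pᵢ·ℓᵢ = 0.48·2 + 0.16·2 + 0.18·2 + 0.18·2 = 2 bits/symbol.

2 bits/symbol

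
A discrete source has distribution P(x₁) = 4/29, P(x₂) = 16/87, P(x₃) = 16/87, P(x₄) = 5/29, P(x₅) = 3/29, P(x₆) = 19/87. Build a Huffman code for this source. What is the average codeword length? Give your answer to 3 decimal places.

2.598 bits/symbol

Repeatedly combine the two least-probable nodes; the expected code length is the sum of the merged weights.
merge 3/29 + 4/29 → 7/29
merge 5/29 + 16/87 → 31/87
merge 16/87 + 19/87 → 35/87
merge 7/29 + 31/87 → 52/87
merge 35/87 + 52/87 → 1
L = 7/29 + 31/87 + 35/87 + 52/87 + 1 = 226/87 ≈ 2.598 bits/symbol.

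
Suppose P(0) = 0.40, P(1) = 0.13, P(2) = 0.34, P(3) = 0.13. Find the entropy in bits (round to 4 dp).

1.8232 bits

H = −Σ pᵢ log₂ pᵢ.
−0.40·log₂(0.40) = 0.5288
−0.13·log₂(0.13) = 0.3826
−0.34·log₂(0.34) = 0.5292
−0.13·log₂(0.13) = 0.3826
Sum ≈ 1.8232 → 1.8232 bits.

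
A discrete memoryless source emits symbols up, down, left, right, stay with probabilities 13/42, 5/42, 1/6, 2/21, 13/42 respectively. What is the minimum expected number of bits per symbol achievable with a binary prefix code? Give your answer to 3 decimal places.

2.214 bits/symbol

Repeatedly combine the two least-probable nodes; the expected code length is the sum of the merged weights.
merge 2/21 + 5/42 → 3/14
merge 1/6 + 3/14 → 8/21
merge 13/42 + 13/42 → 13/21
merge 8/21 + 13/21 → 1
L = 3/14 + 8/21 + 13/21 + 1 = 31/14 ≈ 2.214 bits/symbol.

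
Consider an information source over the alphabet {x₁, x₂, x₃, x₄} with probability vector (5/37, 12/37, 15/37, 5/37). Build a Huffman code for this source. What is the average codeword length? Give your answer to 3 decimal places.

Repeatedly combine the two least-probable nodes; the expected code length is the sum of the merged weights.
merge 5/37 + 5/37 → 10/37
merge 10/37 + 12/37 → 22/37
merge 15/37 + 22/37 → 1
L = 10/37 + 22/37 + 1 = 69/37 ≈ 1.865 bits/symbol.

1.865 bits/symbol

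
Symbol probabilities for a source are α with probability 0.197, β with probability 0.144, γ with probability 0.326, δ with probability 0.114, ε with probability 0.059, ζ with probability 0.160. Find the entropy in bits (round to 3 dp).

H = −Σ pᵢ log₂ pᵢ.
−0.197·log₂(0.197) = 0.4617
−0.144·log₂(0.144) = 0.4026
−0.326·log₂(0.326) = 0.5272
−0.114·log₂(0.114) = 0.3571
−0.059·log₂(0.059) = 0.2409
−0.160·log₂(0.160) = 0.4230
Sum ≈ 2.4126 → 2.413 bits.

2.413 bits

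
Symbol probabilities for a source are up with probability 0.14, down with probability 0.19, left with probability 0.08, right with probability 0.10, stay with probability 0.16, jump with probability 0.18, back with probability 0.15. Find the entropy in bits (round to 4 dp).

2.7549 bits

H = −Σ pᵢ log₂ pᵢ.
−0.14·log₂(0.14) = 0.3971
−0.19·log₂(0.19) = 0.4552
−0.08·log₂(0.08) = 0.2915
−0.10·log₂(0.10) = 0.3322
−0.16·log₂(0.16) = 0.4230
−0.18·log₂(0.18) = 0.4453
−0.15·log₂(0.15) = 0.4105
Sum ≈ 2.7549 → 2.7549 bits.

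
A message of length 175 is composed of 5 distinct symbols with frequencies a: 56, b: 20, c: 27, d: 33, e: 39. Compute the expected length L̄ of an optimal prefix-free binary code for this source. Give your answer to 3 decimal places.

Probabilities are the counts divided by 175.
Repeatedly combine the two least-probable nodes; the expected code length is the sum of the merged weights.
merge 4/35 + 27/175 → 47/175
merge 33/175 + 39/175 → 72/175
merge 47/175 + 8/25 → 103/175
merge 72/175 + 103/175 → 1
L = 47/175 + 72/175 + 103/175 + 1 = 397/175 ≈ 2.269 bits/symbol.

2.269 bits/symbol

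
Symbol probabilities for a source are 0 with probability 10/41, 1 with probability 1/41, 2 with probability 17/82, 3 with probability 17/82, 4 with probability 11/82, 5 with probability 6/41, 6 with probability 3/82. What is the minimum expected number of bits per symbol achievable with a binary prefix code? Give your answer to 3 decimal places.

Repeatedly combine the two least-probable nodes; the expected code length is the sum of the merged weights.
merge 1/41 + 3/82 → 5/82
merge 5/82 + 11/82 → 8/41
merge 6/41 + 8/41 → 14/41
merge 17/82 + 17/82 → 17/41
merge 10/41 + 14/41 → 24/41
merge 17/41 + 24/41 → 1
L = 5/82 + 8/41 + 14/41 + 17/41 + 24/41 + 1 = 213/82 ≈ 2.598 bits/symbol.

2.598 bits/symbol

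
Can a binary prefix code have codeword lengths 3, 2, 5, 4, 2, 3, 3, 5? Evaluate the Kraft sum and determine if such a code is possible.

1; yes

With common denominator 2^5 = 32: Σ 2^(−ℓᵢ) = 4/32 + 8/32 + 1/32 + 2/32 + 8/32 + 4/32 + 4/32 + 1/32 = 32/32 = 1.
Kraft's inequality requires Σ ≤ 1; here Σ = 1 ≤ 1, so such a prefix code exists.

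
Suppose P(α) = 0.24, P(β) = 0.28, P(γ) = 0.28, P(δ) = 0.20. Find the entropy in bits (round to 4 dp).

H = −Σ pᵢ log₂ pᵢ.
−0.24·log₂(0.24) = 0.4941
−0.28·log₂(0.28) = 0.5142
−0.28·log₂(0.28) = 0.5142
−0.20·log₂(0.20) = 0.4644
Sum ≈ 1.9870 → 1.9870 bits.

1.9870 bits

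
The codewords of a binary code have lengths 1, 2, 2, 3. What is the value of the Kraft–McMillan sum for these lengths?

1.125

With common denominator 2^3 = 8: Σ 2^(−ℓᵢ) = 4/8 + 2/8 + 2/8 + 1/8 = 9/8 = 1.125.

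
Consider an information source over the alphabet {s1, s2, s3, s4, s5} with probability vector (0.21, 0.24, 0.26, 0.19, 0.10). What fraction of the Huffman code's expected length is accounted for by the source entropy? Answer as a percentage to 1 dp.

Entropy H = −Σ p log₂ p ≈ 2.2597 bits.
Huffman merges: 1/10+19/100→29/100; 21/100+6/25→9/20; 13/50+29/100→11/20; 9/20+11/20→1. L = 229/100 ≈ 2.2900.
Efficiency = H/L = 2.2597/2.2900 = 98.7%.

98.7%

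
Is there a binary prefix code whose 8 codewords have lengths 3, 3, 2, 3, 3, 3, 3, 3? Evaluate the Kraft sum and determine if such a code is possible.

1.125; no

With common denominator 2^3 = 8: Σ 2^(−ℓᵢ) = 1/8 + 1/8 + 2/8 + 1/8 + 1/8 + 1/8 + 1/8 + 1/8 = 9/8 = 1.125.
Kraft's inequality requires Σ ≤ 1; here Σ = 1.125 > 1, so no such prefix code exists.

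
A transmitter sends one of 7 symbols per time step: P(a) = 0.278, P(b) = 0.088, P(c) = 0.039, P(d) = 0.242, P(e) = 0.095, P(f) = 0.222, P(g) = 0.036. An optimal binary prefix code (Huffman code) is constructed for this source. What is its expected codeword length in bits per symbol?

2.496 bits/symbol

Repeatedly combine the two least-probable nodes; the expected code length is the sum of the merged weights.
merge 9/250 + 39/1000 → 3/40
merge 3/40 + 11/125 → 163/1000
merge 19/200 + 163/1000 → 129/500
merge 111/500 + 121/500 → 58/125
merge 129/500 + 139/500 → 67/125
merge 58/125 + 67/125 → 1
L = 3/40 + 163/1000 + 129/500 + 58/125 + 67/125 + 1 = 312/125 = 2.496 bits/symbol.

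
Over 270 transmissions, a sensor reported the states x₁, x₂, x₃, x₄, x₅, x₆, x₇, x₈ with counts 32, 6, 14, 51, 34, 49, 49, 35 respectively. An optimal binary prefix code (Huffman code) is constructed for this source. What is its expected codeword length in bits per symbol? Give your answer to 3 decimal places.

Probabilities are the counts divided by 270.
Repeatedly combine the two least-probable nodes; the expected code length is the sum of the merged weights.
merge 1/45 + 7/135 → 2/27
merge 2/27 + 16/135 → 26/135
merge 17/135 + 7/54 → 23/90
merge 49/270 + 49/270 → 49/135
merge 17/90 + 26/135 → 103/270
merge 23/90 + 49/135 → 167/270
merge 103/270 + 167/270 → 1
L = 2/27 + 26/135 + 23/90 + 49/135 + 103/270 + 167/270 + 1 = 779/270 ≈ 2.885 bits/symbol.

2.885 bits/symbol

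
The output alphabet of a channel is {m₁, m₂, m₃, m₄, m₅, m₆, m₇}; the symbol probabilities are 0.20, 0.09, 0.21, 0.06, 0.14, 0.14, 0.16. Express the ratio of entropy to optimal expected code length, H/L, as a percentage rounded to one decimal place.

98.9%

Entropy H = −Σ p log₂ p ≈ 2.7106 bits.
Huffman merges: 3/50+9/100→3/20; 7/50+7/50→7/25; 3/20+4/25→31/100; 1/5+21/100→41/100; 7/25+31/100→59/100; 41/100+59/100→1. L = 137/50 ≈ 2.7400.
Efficiency = H/L = 2.7106/2.7400 = 98.9%.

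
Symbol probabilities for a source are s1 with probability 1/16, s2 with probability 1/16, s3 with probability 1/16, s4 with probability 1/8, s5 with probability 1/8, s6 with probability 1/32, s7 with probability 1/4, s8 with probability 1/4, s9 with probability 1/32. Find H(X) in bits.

2.8125 bits

Each probability is a power of 1/2, so log₂(1/p) is an integer.
H = Σ p·log₂(1/p) = 1/16·4 + 1/16·4 + 1/16·4 + 1/8·3 + 1/8·3 + 1/32·5 + 1/4·2 + 1/4·2 + 1/32·5 = 2.8125 bits.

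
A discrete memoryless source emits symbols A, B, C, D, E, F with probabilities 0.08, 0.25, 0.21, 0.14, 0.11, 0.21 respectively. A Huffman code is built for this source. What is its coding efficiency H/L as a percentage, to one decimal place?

Entropy H = −Σ p log₂ p ≈ 2.4846 bits.
Huffman merges: 2/25+11/100→19/100; 7/50+19/100→33/100; 21/100+21/100→21/50; 1/4+33/100→29/50; 21/50+29/50→1. L = 63/25 ≈ 2.5200.
Efficiency = H/L = 2.4846/2.5200 = 98.6%.

98.6%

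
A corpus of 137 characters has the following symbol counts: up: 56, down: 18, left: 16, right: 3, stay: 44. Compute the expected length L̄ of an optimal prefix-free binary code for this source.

2 bits/symbol

Probabilities are the counts divided by 137.
Repeatedly combine the two least-probable nodes; the expected code length is the sum of the merged weights.
merge 3/137 + 16/137 → 19/137
merge 18/137 + 19/137 → 37/137
merge 37/137 + 44/137 → 81/137
merge 56/137 + 81/137 → 1
L = 19/137 + 37/137 + 81/137 + 1 = 2 bits/symbol.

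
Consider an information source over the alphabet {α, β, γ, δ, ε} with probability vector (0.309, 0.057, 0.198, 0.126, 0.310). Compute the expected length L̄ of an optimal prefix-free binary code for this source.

2.183 bits/symbol

Repeatedly combine the two least-probable nodes; the expected code length is the sum of the merged weights.
merge 57/1000 + 63/500 → 183/1000
merge 183/1000 + 99/500 → 381/1000
merge 309/1000 + 31/100 → 619/1000
merge 381/1000 + 619/1000 → 1
L = 183/1000 + 381/1000 + 619/1000 + 1 = 2183/1000 = 2.183 bits/symbol.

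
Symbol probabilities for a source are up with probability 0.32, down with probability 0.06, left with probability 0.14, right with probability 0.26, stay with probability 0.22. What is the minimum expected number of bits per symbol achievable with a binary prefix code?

Repeatedly combine the two least-probable nodes; the expected code length is the sum of the merged weights.
merge 3/50 + 7/50 → 1/5
merge 1/5 + 11/50 → 21/50
merge 13/50 + 8/25 → 29/50
merge 21/50 + 29/50 → 1
L = 1/5 + 21/50 + 29/50 + 1 = 11/5 = 2.2 bits/symbol.

2.2 bits/symbol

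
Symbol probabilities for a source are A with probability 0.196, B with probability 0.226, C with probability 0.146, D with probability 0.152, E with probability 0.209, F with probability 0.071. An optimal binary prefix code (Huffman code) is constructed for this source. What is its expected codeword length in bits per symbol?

Repeatedly combine the two least-probable nodes; the expected code length is the sum of the merged weights.
merge 71/1000 + 73/500 → 217/1000
merge 19/125 + 49/250 → 87/250
merge 209/1000 + 217/1000 → 213/500
merge 113/500 + 87/250 → 287/500
merge 213/500 + 287/500 → 1
L = 217/1000 + 87/250 + 213/500 + 287/500 + 1 = 513/200 = 2.565 bits/symbol.

2.565 bits/symbol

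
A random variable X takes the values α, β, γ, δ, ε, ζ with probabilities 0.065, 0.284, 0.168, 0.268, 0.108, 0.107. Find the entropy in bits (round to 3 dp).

2.405 bits

H = −Σ pᵢ log₂ pᵢ.
−0.065·log₂(0.065) = 0.2563
−0.284·log₂(0.284) = 0.5158
−0.168·log₂(0.168) = 0.4323
−0.268·log₂(0.268) = 0.5091
−0.108·log₂(0.108) = 0.3468
−0.107·log₂(0.107) = 0.3450
Sum ≈ 2.4053 → 2.405 bits.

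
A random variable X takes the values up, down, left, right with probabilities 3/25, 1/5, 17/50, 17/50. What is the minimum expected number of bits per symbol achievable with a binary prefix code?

1.98 bits/symbol

Repeatedly combine the two least-probable nodes; the expected code length is the sum of the merged weights.
merge 3/25 + 1/5 → 8/25
merge 8/25 + 17/50 → 33/50
merge 17/50 + 33/50 → 1
L = 8/25 + 33/50 + 1 = 99/50 = 1.98 bits/symbol.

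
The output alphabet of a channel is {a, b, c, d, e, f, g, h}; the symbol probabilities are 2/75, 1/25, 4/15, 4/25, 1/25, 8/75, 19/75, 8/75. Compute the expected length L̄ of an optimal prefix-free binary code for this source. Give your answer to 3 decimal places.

2.653 bits/symbol

Repeatedly combine the two least-probable nodes; the expected code length is the sum of the merged weights.
merge 2/75 + 1/25 → 1/15
merge 1/25 + 1/15 → 8/75
merge 8/75 + 8/75 → 16/75
merge 8/75 + 4/25 → 4/15
merge 16/75 + 19/75 → 7/15
merge 4/15 + 4/15 → 8/15
merge 7/15 + 8/15 → 1
L = 1/15 + 8/75 + 16/75 + 4/15 + 7/15 + 8/15 + 1 = 199/75 ≈ 2.653 bits/symbol.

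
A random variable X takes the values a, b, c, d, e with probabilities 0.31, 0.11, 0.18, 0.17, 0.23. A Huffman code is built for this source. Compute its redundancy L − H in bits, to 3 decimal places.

0.038 bits

Entropy H = −Σ p log₂ p ≈ 2.2416 bits.
Huffman merges: 11/100+17/100→7/25; 9/50+23/100→41/100; 7/25+31/100→59/100; 41/100+59/100→1. L = 57/25 ≈ 2.2800.
L − H = 2.2800 − 2.2416 = 0.038 bits.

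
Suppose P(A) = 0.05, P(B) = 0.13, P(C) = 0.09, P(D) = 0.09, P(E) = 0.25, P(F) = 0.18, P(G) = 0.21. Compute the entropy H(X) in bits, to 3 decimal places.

H = −Σ pᵢ log₂ pᵢ.
−0.05·log₂(0.05) = 0.2161
−0.13·log₂(0.13) = 0.3826
−0.09·log₂(0.09) = 0.3127
−0.09·log₂(0.09) = 0.3127
−0.25·log₂(0.25) = 0.5000
−0.18·log₂(0.18) = 0.4453
−0.21·log₂(0.21) = 0.4728
Sum ≈ 2.6422 → 2.642 bits.

2.642 bits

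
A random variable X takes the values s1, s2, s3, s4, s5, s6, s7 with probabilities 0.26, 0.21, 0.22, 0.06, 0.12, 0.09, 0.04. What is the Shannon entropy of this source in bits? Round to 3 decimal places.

H = −Σ pᵢ log₂ pᵢ.
−0.26·log₂(0.26) = 0.5053
−0.21·log₂(0.21) = 0.4728
−0.22·log₂(0.22) = 0.4806
−0.06·log₂(0.06) = 0.2435
−0.12·log₂(0.12) = 0.3671
−0.09·log₂(0.09) = 0.3127
−0.04·log₂(0.04) = 0.1858
Sum ≈ 2.5677 → 2.568 bits.

2.568 bits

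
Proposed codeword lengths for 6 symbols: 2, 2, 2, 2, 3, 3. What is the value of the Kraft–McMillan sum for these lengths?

1.25

With common denominator 2^3 = 8: Σ 2^(−ℓᵢ) = 2/8 + 2/8 + 2/8 + 2/8 + 1/8 + 1/8 = 10/8 = 1.25.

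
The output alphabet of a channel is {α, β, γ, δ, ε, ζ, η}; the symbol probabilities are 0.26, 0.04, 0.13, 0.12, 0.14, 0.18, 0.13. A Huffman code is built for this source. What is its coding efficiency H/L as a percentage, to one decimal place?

98.0%

Entropy H = −Σ p log₂ p ≈ 2.6658 bits.
Huffman merges: 1/25+3/25→4/25; 13/100+13/100→13/50; 7/50+4/25→3/10; 9/50+13/50→11/25; 13/50+3/10→14/25; 11/25+14/25→1. L = 68/25 ≈ 2.7200.
Efficiency = H/L = 2.6658/2.7200 = 98.0%.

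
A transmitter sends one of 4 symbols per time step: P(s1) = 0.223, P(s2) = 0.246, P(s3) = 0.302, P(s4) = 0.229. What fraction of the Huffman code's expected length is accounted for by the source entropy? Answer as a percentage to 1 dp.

Entropy H = −Σ p log₂ p ≈ 1.9891 bits.
Huffman merges: 223/1000+229/1000→113/250; 123/500+151/500→137/250; 113/250+137/250→1. L = 2 ≈ 2.0000.
Efficiency = H/L = 1.9891/2.0000 = 99.5%.

99.5%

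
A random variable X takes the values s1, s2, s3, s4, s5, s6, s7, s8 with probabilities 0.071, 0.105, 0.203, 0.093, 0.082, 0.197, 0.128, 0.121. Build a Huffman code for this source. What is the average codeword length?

2.95 bits/symbol

Repeatedly combine the two least-probable nodes; the expected code length is the sum of the merged weights.
merge 71/1000 + 41/500 → 153/1000
merge 93/1000 + 21/200 → 99/500
merge 121/1000 + 16/125 → 249/1000
merge 153/1000 + 197/1000 → 7/20
merge 99/500 + 203/1000 → 401/1000
merge 249/1000 + 7/20 → 599/1000
merge 401/1000 + 599/1000 → 1
L = 153/1000 + 99/500 + 249/1000 + 7/20 + 401/1000 + 599/1000 + 1 = 59/20 = 2.95 bits/symbol.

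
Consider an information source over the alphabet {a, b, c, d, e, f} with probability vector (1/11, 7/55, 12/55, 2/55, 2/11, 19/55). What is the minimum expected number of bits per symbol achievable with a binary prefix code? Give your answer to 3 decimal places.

Repeatedly combine the two least-probable nodes; the expected code length is the sum of the merged weights.
merge 2/55 + 1/11 → 7/55
merge 7/55 + 7/55 → 14/55
merge 2/11 + 12/55 → 2/5
merge 14/55 + 19/55 → 3/5
merge 2/5 + 3/5 → 1
L = 7/55 + 14/55 + 2/5 + 3/5 + 1 = 131/55 ≈ 2.382 bits/symbol.

2.382 bits/symbol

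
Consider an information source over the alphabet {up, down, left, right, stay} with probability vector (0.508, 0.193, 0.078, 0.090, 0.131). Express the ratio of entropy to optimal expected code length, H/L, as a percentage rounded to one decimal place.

98.9%

Entropy H = −Σ p log₂ p ≈ 1.9383 bits.
Huffman merges: 39/500+9/100→21/125; 131/1000+21/125→299/1000; 193/1000+299/1000→123/250; 123/250+127/250→1. L = 1959/1000 ≈ 1.9590.
Efficiency = H/L = 1.9383/1.9590 = 98.9%.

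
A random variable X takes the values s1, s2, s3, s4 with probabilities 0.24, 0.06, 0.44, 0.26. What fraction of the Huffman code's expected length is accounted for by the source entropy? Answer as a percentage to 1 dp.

94.8%

Entropy H = −Σ p log₂ p ≈ 1.7641 bits.
Huffman merges: 3/50+6/25→3/10; 13/50+3/10→14/25; 11/25+14/25→1. L = 93/50 ≈ 1.8600.
Efficiency = H/L = 1.7641/1.8600 = 94.8%.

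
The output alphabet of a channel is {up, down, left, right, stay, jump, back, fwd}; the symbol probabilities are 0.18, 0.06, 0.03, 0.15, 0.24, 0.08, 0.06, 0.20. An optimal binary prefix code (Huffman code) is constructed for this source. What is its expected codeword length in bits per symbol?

2.79 bits/symbol

Repeatedly combine the two least-probable nodes; the expected code length is the sum of the merged weights.
merge 3/100 + 3/50 → 9/100
merge 3/50 + 2/25 → 7/50
merge 9/100 + 7/50 → 23/100
merge 3/20 + 9/50 → 33/100
merge 1/5 + 23/100 → 43/100
merge 6/25 + 33/100 → 57/100
merge 43/100 + 57/100 → 1
L = 9/100 + 7/50 + 23/100 + 33/100 + 43/100 + 57/100 + 1 = 279/100 = 2.79 bits/symbol.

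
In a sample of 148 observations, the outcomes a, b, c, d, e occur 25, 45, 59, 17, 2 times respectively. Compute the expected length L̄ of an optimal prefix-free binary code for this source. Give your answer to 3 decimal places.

Probabilities are the counts divided by 148.
Repeatedly combine the two least-probable nodes; the expected code length is the sum of the merged weights.
merge 1/74 + 17/148 → 19/148
merge 19/148 + 25/148 → 11/37
merge 11/37 + 45/148 → 89/148
merge 59/148 + 89/148 → 1
L = 19/148 + 11/37 + 89/148 + 1 = 75/37 ≈ 2.027 bits/symbol.

2.027 bits/symbol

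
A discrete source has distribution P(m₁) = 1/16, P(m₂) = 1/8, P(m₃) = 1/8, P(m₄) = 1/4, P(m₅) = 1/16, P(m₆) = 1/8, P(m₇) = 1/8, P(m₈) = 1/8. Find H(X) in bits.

Each probability is a power of 1/2, so log₂(1/p) is an integer.
H = Σ p·log₂(1/p) = 1/16·4 + 1/8·3 + 1/8·3 + 1/4·2 + 1/16·4 + 1/8·3 + 1/8·3 + 1/8·3 = 2.875 bits.

2.875 bits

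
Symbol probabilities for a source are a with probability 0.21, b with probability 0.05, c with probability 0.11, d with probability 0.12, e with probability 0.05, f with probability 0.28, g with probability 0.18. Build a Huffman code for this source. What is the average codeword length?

Repeatedly combine the two least-probable nodes; the expected code length is the sum of the merged weights.
merge 1/20 + 1/20 → 1/10
merge 1/10 + 11/100 → 21/100
merge 3/25 + 9/50 → 3/10
merge 21/100 + 21/100 → 21/50
merge 7/25 + 3/10 → 29/50
merge 21/50 + 29/50 → 1
L = 1/10 + 21/100 + 3/10 + 21/50 + 29/50 + 1 = 261/100 = 2.61 bits/symbol.

2.61 bits/symbol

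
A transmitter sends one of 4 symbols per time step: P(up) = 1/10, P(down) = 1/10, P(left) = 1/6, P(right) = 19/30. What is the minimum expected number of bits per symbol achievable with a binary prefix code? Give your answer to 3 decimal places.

Repeatedly combine the two least-probable nodes; the expected code length is the sum of the merged weights.
merge 1/10 + 1/10 → 1/5
merge 1/6 + 1/5 → 11/30
merge 11/30 + 19/30 → 1
L = 1/5 + 11/30 + 1 = 47/30 ≈ 1.567 bits/symbol.

1.567 bits/symbol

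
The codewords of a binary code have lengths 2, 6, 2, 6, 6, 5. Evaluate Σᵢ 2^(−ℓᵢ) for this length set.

With common denominator 2^6 = 64: Σ 2^(−ℓᵢ) = 16/64 + 1/64 + 16/64 + 1/64 + 1/64 + 2/64 = 37/64 = 0.578125.

0.578125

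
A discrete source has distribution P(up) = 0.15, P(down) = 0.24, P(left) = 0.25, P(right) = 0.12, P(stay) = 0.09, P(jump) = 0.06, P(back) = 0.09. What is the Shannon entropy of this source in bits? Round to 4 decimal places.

H = −Σ pᵢ log₂ pᵢ.
−0.15·log₂(0.15) = 0.4105
−0.24·log₂(0.24) = 0.4941
−0.25·log₂(0.25) = 0.5000
−0.12·log₂(0.12) = 0.3671
−0.09·log₂(0.09) = 0.3127
−0.06·log₂(0.06) = 0.2435
−0.09·log₂(0.09) = 0.3127
Sum ≈ 2.6406 → 2.6406 bits.

2.6406 bits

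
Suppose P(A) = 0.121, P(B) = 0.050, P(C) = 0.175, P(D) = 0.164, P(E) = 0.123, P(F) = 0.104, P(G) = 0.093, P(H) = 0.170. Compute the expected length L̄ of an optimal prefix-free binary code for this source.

Repeatedly combine the two least-probable nodes; the expected code length is the sum of the merged weights.
merge 1/20 + 93/1000 → 143/1000
merge 13/125 + 121/1000 → 9/40
merge 123/1000 + 143/1000 → 133/500
merge 41/250 + 17/100 → 167/500
merge 7/40 + 9/40 → 2/5
merge 133/500 + 167/500 → 3/5
merge 2/5 + 3/5 → 1
L = 143/1000 + 9/40 + 133/500 + 167/500 + 2/5 + 3/5 + 1 = 371/125 = 2.968 bits/symbol.

2.968 bits/symbol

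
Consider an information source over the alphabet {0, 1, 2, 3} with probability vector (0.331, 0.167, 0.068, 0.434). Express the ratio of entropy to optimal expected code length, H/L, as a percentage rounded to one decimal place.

Entropy H = −Σ p log₂ p ≈ 1.7455 bits.
Huffman merges: 17/250+167/1000→47/200; 47/200+331/1000→283/500; 217/500+283/500→1. L = 1801/1000 ≈ 1.8010.
Efficiency = H/L = 1.7455/1.8010 = 96.9%.

96.9%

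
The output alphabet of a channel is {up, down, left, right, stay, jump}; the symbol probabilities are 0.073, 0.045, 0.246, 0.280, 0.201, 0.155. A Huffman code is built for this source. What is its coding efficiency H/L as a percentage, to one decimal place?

Entropy H = −Σ p log₂ p ≈ 2.3711 bits.
Huffman merges: 9/200+73/1000→59/500; 59/500+31/200→273/1000; 201/1000+123/500→447/1000; 273/1000+7/25→553/1000; 447/1000+553/1000→1. L = 2391/1000 ≈ 2.3910.
Efficiency = H/L = 2.3711/2.3910 = 99.2%.

99.2%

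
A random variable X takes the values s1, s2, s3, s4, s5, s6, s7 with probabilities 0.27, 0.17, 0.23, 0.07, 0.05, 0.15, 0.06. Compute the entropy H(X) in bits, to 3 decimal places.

H = −Σ pᵢ log₂ pᵢ.
−0.27·log₂(0.27) = 0.5100
−0.17·log₂(0.17) = 0.4346
−0.23·log₂(0.23) = 0.4877
−0.07·log₂(0.07) = 0.2686
−0.05·log₂(0.05) = 0.2161
−0.15·log₂(0.15) = 0.4105
−0.06·log₂(0.06) = 0.2435
Sum ≈ 2.5710 → 2.571 bits.

2.571 bits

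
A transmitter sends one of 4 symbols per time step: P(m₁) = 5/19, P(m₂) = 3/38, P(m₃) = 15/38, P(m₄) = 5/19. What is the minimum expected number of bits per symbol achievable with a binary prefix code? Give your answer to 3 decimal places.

Repeatedly combine the two least-probable nodes; the expected code length is the sum of the merged weights.
merge 3/38 + 5/19 → 13/38
merge 5/19 + 13/38 → 23/38
merge 15/38 + 23/38 → 1
L = 13/38 + 23/38 + 1 = 37/19 ≈ 1.947 bits/symbol.

1.947 bits/symbol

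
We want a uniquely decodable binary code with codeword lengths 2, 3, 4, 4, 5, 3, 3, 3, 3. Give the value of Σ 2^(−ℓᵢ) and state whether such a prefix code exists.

With common denominator 2^5 = 32: Σ 2^(−ℓᵢ) = 8/32 + 4/32 + 2/32 + 2/32 + 1/32 + 4/32 + 4/32 + 4/32 + 4/32 = 33/32 = 1.03125.
Kraft's inequality requires Σ ≤ 1; here Σ = 1.03125 > 1, so no such prefix code exists.

1.03125; no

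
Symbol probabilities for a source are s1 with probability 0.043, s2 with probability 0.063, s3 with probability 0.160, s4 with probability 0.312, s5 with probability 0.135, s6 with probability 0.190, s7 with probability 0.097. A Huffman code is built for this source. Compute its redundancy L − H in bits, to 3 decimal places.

0.039 bits

Entropy H = −Σ p log₂ p ≈ 2.5655 bits.
Huffman merges: 43/1000+63/1000→53/500; 97/1000+53/500→203/1000; 27/200+4/25→59/200; 19/100+203/1000→393/1000; 59/200+39/125→607/1000; 393/1000+607/1000→1. L = 651/250 ≈ 2.6040.
L − H = 2.6040 − 2.5655 = 0.039 bits.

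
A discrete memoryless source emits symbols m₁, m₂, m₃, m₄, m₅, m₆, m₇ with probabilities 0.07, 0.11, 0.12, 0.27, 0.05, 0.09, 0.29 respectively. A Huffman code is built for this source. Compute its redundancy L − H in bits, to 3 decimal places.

Entropy H = −Σ p log₂ p ≈ 2.5426 bits.
Huffman merges: 1/20+7/100→3/25; 9/100+11/100→1/5; 3/25+3/25→6/25; 1/5+6/25→11/25; 27/100+29/100→14/25; 11/25+14/25→1. L = 64/25 ≈ 2.5600.
L − H = 2.5600 − 2.5426 = 0.017 bits.

0.017 bits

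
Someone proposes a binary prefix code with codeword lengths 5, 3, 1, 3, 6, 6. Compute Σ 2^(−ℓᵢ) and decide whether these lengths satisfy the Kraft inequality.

With common denominator 2^6 = 64: Σ 2^(−ℓᵢ) = 2/64 + 8/64 + 32/64 + 8/64 + 1/64 + 1/64 = 52/64 = 0.8125.
Kraft's inequality requires Σ ≤ 1; here Σ = 0.8125 ≤ 1, so such a prefix code exists.

0.8125; yes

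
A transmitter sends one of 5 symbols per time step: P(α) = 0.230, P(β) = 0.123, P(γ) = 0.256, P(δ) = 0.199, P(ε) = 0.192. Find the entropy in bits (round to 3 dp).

H = −Σ pᵢ log₂ pᵢ.
−0.230·log₂(0.230) = 0.4877
−0.123·log₂(0.123) = 0.3719
−0.256·log₂(0.256) = 0.5032
−0.199·log₂(0.199) = 0.4635
−0.192·log₂(0.192) = 0.4571
Sum ≈ 2.2834 → 2.283 bits.

2.283 bits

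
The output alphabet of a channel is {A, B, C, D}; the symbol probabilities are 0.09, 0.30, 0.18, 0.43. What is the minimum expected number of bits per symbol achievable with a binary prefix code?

Repeatedly combine the two least-probable nodes; the expected code length is the sum of the merged weights.
merge 9/100 + 9/50 → 27/100
merge 27/100 + 3/10 → 57/100
merge 43/100 + 57/100 → 1
L = 27/100 + 57/100 + 1 = 46/25 = 1.84 bits/symbol.

1.84 bits/symbol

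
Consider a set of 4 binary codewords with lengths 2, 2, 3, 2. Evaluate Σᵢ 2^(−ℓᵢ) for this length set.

0.875

With common denominator 2^3 = 8: Σ 2^(−ℓᵢ) = 2/8 + 2/8 + 1/8 + 2/8 = 7/8 = 0.875.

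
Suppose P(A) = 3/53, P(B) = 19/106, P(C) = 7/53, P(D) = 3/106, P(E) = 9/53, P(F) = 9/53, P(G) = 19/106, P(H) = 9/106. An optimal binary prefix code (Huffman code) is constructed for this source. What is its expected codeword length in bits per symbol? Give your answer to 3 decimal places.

2.896 bits/symbol

Repeatedly combine the two least-probable nodes; the expected code length is the sum of the merged weights.
merge 3/106 + 3/53 → 9/106
merge 9/106 + 9/106 → 9/53
merge 7/53 + 9/53 → 16/53
merge 9/53 + 9/53 → 18/53
merge 19/106 + 19/106 → 19/53
merge 16/53 + 18/53 → 34/53
merge 19/53 + 34/53 → 1
L = 9/106 + 9/53 + 16/53 + 18/53 + 19/53 + 34/53 + 1 = 307/106 ≈ 2.896 bits/symbol.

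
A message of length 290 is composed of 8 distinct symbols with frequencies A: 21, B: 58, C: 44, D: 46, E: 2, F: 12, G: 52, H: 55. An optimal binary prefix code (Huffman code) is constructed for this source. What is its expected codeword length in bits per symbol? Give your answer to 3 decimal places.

Probabilities are the counts divided by 290.
Repeatedly combine the two least-probable nodes; the expected code length is the sum of the merged weights.
merge 1/145 + 6/145 → 7/145
merge 7/145 + 21/290 → 7/58
merge 7/58 + 22/145 → 79/290
merge 23/145 + 26/145 → 49/145
merge 11/58 + 1/5 → 113/290
merge 79/290 + 49/145 → 177/290
merge 113/290 + 177/290 → 1
L = 7/145 + 7/58 + 79/290 + 49/145 + 113/290 + 177/290 + 1 = 403/145 ≈ 2.779 bits/symbol.

2.779 bits/symbol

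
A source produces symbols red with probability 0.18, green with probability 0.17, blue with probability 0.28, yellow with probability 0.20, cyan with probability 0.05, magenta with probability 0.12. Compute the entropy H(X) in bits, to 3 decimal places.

2.442 bits

H = −Σ pᵢ log₂ pᵢ.
−0.18·log₂(0.18) = 0.4453
−0.17·log₂(0.17) = 0.4346
−0.28·log₂(0.28) = 0.5142
−0.20·log₂(0.20) = 0.4644
−0.05·log₂(0.05) = 0.2161
−0.12·log₂(0.12) = 0.3671
Sum ≈ 2.4417 → 2.442 bits.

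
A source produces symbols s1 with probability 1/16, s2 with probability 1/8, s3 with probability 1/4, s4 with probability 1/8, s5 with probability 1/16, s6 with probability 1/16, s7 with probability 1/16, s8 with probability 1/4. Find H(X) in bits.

2.75 bits

Each probability is a power of 1/2, so log₂(1/p) is an integer.
H = Σ p·log₂(1/p) = 1/16·4 + 1/8·3 + 1/4·2 + 1/8·3 + 1/16·4 + 1/16·4 + 1/16·4 + 1/4·2 = 2.75 bits.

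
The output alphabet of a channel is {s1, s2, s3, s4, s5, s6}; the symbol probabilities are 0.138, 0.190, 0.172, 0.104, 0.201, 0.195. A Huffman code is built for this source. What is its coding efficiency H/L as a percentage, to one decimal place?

Entropy H = −Σ p log₂ p ≈ 2.5511 bits.
Huffman merges: 13/125+69/500→121/500; 43/250+19/100→181/500; 39/200+201/1000→99/250; 121/500+181/500→151/250; 99/250+151/250→1. L = 651/250 ≈ 2.6040.
Efficiency = H/L = 2.5511/2.6040 = 98.0%.

98.0%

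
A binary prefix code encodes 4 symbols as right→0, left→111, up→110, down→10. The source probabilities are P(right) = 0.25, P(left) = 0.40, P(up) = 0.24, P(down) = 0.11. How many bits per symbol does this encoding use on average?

L̄ = Σ pᵢ·ℓᵢ = 0.25·1 + 0.40·3 + 0.24·3 + 0.11·2 = 2.39 bits/symbol.

2.39 bits/symbol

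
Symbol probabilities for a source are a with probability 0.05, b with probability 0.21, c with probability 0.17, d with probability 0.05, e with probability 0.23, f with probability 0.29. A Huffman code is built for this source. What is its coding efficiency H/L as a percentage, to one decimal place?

99.0%

Entropy H = −Σ p log₂ p ≈ 2.3452 bits.
Huffman merges: 1/20+1/20→1/10; 1/10+17/100→27/100; 21/100+23/100→11/25; 27/100+29/100→14/25; 11/25+14/25→1. L = 237/100 ≈ 2.3700.
Efficiency = H/L = 2.3452/2.3700 = 99.0%.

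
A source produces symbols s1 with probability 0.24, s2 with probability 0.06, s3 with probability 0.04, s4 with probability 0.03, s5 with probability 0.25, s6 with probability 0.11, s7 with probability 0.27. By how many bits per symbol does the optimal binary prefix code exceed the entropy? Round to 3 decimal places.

Entropy H = −Σ p log₂ p ≈ 2.4355 bits.
Huffman merges: 3/100+1/25→7/100; 3/50+7/100→13/100; 11/100+13/100→6/25; 6/25+6/25→12/25; 1/4+27/100→13/25; 12/25+13/25→1. L = 61/25 ≈ 2.4400.
L − H = 2.4400 − 2.4355 = 0.005 bits.

0.005 bits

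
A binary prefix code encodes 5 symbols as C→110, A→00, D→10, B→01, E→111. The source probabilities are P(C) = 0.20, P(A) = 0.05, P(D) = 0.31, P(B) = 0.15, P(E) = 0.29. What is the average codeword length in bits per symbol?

2.49 bits/symbol

L̄ = Σ pᵢ·ℓᵢ = 0.20·3 + 0.05·2 + 0.31·2 + 0.15·2 + 0.29·3 = 2.49 bits/symbol.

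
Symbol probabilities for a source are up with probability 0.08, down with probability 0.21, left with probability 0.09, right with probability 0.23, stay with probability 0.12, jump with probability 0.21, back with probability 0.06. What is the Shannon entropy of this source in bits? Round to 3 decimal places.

2.648 bits

H = −Σ pᵢ log₂ pᵢ.
−0.08·log₂(0.08) = 0.2915
−0.21·log₂(0.21) = 0.4728
−0.09·log₂(0.09) = 0.3127
−0.23·log₂(0.23) = 0.4877
−0.12·log₂(0.12) = 0.3671
−0.21·log₂(0.21) = 0.4728
−0.06·log₂(0.06) = 0.2435
Sum ≈ 2.6481 → 2.648 bits.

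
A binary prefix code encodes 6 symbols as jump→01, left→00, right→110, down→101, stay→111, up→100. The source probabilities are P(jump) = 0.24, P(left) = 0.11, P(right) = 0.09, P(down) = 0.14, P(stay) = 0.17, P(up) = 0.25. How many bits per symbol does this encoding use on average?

2.65 bits/symbol

L̄ = Σ pᵢ·ℓᵢ = 0.24·2 + 0.11·2 + 0.09·3 + 0.14·3 + 0.17·3 + 0.25·3 = 2.65 bits/symbol.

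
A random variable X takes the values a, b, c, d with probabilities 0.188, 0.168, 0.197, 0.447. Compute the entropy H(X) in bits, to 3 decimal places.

H = −Σ pᵢ log₂ pᵢ.
−0.188·log₂(0.188) = 0.4533
−0.168·log₂(0.168) = 0.4323
−0.197·log₂(0.197) = 0.4617
−0.447·log₂(0.447) = 0.5193
Sum ≈ 1.8666 → 1.867 bits.

1.867 bits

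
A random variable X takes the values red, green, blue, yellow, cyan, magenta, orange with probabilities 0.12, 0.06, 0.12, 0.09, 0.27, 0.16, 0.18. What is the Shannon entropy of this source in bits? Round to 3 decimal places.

H = −Σ pᵢ log₂ pᵢ.
−0.12·log₂(0.12) = 0.3671
−0.06·log₂(0.06) = 0.2435
−0.12·log₂(0.12) = 0.3671
−0.09·log₂(0.09) = 0.3127
−0.27·log₂(0.27) = 0.5100
−0.16·log₂(0.16) = 0.4230
−0.18·log₂(0.18) = 0.4453
Sum ≈ 2.6687 → 2.669 bits.

2.669 bits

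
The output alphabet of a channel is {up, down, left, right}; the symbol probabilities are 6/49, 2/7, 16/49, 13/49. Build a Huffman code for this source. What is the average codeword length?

Repeatedly combine the two least-probable nodes; the expected code length is the sum of the merged weights.
merge 6/49 + 13/49 → 19/49
merge 2/7 + 16/49 → 30/49
merge 19/49 + 30/49 → 1
L = 19/49 + 30/49 + 1 = 2 bits/symbol.

2 bits/symbol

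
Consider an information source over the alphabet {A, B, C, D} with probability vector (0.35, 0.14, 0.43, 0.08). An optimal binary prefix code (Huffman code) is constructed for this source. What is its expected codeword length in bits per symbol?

Repeatedly combine the two least-probable nodes; the expected code length is the sum of the merged weights.
merge 2/25 + 7/50 → 11/50
merge 11/50 + 7/20 → 57/100
merge 43/100 + 57/100 → 1
L = 11/50 + 57/100 + 1 = 179/100 = 1.79 bits/symbol.

1.79 bits/symbol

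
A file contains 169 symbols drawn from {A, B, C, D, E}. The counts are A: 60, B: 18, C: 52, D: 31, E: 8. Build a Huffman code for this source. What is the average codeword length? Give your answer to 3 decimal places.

2.136 bits/symbol

Probabilities are the counts divided by 169.
Repeatedly combine the two least-probable nodes; the expected code length is the sum of the merged weights.
merge 8/169 + 18/169 → 2/13
merge 2/13 + 31/169 → 57/169
merge 4/13 + 57/169 → 109/169
merge 60/169 + 109/169 → 1
L = 2/13 + 57/169 + 109/169 + 1 = 361/169 ≈ 2.136 bits/symbol.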